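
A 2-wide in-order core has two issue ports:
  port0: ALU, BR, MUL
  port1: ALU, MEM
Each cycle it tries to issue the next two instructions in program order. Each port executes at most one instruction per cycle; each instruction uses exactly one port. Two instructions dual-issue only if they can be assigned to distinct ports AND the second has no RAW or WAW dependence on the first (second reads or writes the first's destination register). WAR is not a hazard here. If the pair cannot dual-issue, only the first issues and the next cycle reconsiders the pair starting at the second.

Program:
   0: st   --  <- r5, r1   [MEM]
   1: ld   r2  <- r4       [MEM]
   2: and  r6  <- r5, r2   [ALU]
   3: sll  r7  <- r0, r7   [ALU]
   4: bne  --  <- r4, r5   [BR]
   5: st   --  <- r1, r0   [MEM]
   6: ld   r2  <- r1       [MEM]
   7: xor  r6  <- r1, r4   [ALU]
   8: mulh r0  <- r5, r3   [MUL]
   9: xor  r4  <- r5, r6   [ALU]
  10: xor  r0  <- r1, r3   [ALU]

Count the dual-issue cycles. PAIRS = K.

PAIRS = 4

#0 head=0: st i0 no-port MEM/MEM
#1 head=1: ld i1 RAW r2
#2 head=2: and/sll i2+i3 dual
#3 head=4: bne/st i4+i5 dual
#4 head=6: ld/xor i6+i7 dual
#5 head=8: mulh/xor i8+i9 dual
#6 head=10: xor i10 tail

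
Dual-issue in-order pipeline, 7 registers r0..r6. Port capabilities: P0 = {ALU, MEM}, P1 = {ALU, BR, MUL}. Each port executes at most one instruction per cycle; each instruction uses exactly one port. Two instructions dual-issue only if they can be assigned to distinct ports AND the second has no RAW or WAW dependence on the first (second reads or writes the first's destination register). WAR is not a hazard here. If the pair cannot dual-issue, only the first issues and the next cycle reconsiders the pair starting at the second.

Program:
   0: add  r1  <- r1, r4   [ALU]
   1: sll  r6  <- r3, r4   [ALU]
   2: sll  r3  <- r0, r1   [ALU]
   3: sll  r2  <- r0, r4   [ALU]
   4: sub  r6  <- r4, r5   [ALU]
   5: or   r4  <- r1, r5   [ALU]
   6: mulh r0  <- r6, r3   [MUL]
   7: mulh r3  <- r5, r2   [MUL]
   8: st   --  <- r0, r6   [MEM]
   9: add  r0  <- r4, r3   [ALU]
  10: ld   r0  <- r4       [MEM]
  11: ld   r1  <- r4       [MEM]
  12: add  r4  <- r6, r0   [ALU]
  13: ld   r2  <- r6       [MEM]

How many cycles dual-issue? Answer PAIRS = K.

PAIRS = 5

[0] i0,i1  add/sll  -- 2-wide
[1] i2,i3  sll/sll  -- 2-wide
[2] i4,i5  sub/or  -- 2-wide
[3] i6  mulh  -- no-port MUL/MUL
[4] i7,i8  mulh/st  -- 2-wide
[5] i9  add  -- WAW r0
[6] i10  ld  -- no-port MEM/MEM
[7] i11,i12  ld/add  -- 2-wide
[8] i13  ld  -- tail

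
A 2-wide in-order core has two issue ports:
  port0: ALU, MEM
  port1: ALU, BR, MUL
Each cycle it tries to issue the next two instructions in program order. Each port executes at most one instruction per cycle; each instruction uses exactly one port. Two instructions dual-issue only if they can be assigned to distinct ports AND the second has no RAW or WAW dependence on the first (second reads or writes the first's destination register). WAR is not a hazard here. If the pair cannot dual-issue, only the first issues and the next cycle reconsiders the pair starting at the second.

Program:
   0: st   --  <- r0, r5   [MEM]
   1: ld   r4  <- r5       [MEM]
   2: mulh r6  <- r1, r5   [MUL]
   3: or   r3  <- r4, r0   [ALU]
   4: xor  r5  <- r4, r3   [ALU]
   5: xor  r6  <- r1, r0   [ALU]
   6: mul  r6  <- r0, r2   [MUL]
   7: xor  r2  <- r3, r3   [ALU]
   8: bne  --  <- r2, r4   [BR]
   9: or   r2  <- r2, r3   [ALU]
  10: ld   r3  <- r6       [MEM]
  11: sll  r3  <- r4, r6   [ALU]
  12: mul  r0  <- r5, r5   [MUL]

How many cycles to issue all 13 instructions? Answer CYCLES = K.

CYCLES = 8

  cy0 -> i0 (st.MEM) no-port MEM/MEM
  cy1 -> i1/i2 (ld.MEM mulh.MUL) dual
  cy2 -> i3 (or.ALU) RAW r3
  cy3 -> i4/i5 (xor.ALU xor.ALU) dual
  cy4 -> i6/i7 (mul.MUL xor.ALU) dual
  cy5 -> i8/i9 (bne.BR or.ALU) dual
  cy6 -> i10 (ld.MEM) WAW r3
  cy7 -> i11/i12 (sll.ALU mul.MUL) dual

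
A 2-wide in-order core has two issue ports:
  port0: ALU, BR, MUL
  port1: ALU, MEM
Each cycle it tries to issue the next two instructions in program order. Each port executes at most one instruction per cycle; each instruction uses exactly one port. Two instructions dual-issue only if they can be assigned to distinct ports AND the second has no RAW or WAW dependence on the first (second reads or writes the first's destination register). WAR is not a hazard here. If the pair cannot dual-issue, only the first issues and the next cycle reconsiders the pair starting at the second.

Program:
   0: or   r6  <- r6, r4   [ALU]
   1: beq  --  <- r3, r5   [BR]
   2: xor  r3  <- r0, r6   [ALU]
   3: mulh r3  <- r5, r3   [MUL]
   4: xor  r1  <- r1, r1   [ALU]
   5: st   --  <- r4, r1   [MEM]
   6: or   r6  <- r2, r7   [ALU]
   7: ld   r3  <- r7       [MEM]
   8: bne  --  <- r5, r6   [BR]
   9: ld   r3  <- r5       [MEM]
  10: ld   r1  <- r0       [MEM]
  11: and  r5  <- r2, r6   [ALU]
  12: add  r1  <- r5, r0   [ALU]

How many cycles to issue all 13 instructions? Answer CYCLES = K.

  cy0 -> i0+i1 (or/beq) 2-wide
  cy1 -> i2 (xor) RAW+WAW r3
  cy2 -> i3+i4 (mulh/xor) 2-wide
  cy3 -> i5+i6 (st/or) 2-wide
  cy4 -> i7+i8 (ld/bne) 2-wide
  cy5 -> i9 (ld) no-port MEM/MEM
  cy6 -> i10+i11 (ld/and) 2-wide
  cy7 -> i12 (add) tail

CYCLES = 8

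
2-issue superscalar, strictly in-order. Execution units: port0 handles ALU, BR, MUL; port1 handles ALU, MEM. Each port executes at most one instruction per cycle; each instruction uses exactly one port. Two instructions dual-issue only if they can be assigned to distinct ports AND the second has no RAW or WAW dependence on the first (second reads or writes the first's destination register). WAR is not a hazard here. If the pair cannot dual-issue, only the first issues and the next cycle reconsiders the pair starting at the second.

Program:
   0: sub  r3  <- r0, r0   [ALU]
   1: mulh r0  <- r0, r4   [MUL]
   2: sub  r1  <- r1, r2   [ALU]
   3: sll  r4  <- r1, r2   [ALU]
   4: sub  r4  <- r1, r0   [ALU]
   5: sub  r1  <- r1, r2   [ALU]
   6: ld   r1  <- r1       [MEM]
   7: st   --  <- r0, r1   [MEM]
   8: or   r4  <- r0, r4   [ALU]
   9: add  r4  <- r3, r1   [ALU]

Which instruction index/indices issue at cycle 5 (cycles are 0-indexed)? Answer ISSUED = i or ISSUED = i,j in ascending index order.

ISSUED = 7,8

t=0 i0+i1:sub/mulh ; dual
t=1 i2:sub ; RAW r1
t=2 i3:sll ; WAW r4
t=3 i4+i5:sub/sub ; dual
t=4 i6:ld ; no-port MEM/MEM
t=5 i7+i8:st/or ; dual
t=6 i9:add ; tail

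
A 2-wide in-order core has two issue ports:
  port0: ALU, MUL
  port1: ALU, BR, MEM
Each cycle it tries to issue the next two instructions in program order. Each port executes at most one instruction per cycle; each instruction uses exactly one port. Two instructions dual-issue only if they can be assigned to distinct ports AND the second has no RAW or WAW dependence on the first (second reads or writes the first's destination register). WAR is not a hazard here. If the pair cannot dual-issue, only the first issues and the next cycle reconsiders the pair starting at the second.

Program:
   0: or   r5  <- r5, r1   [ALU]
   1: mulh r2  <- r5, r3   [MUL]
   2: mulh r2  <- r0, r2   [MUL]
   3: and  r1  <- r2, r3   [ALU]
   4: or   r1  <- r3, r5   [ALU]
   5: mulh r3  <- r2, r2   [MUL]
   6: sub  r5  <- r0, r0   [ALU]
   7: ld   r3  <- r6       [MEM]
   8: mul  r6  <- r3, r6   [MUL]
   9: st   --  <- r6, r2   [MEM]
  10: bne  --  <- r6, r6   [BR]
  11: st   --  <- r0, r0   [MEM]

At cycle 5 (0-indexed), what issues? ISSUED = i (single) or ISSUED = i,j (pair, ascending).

#0 head=0: or i0 RAW r5
#1 head=1: mulh i1 no-port MUL/MUL
#2 head=2: mulh i2 RAW r2
#3 head=3: and i3 WAW r1
#4 head=4: or;mulh i4,i5 pair
#5 head=6: sub;ld i6,i7 pair
#6 head=8: mul i8 RAW r6
#7 head=9: st i9 no-port MEM/BR
#8 head=10: bne i10 no-port BR/MEM
#9 head=11: st i11 tail

ISSUED = 6,7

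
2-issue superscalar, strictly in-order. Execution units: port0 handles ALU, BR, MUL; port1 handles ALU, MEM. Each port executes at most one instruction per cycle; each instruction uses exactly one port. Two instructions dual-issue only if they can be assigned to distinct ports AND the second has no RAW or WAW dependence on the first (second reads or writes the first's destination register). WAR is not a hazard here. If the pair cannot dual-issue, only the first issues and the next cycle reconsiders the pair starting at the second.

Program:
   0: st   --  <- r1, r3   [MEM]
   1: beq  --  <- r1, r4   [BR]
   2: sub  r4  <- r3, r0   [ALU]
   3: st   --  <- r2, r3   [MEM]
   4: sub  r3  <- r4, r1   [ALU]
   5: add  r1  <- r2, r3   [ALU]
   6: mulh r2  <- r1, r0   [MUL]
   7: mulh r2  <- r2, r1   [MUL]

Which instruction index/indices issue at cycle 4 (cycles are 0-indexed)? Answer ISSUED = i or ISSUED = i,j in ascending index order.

ISSUED = 6

[0] i0&i1  st.MEM;beq.BR  -- 2-wide
[1] i2&i3  sub.ALU;st.MEM  -- 2-wide
[2] i4  sub.ALU  -- RAW r3
[3] i5  add.ALU  -- RAW r1
[4] i6  mulh.MUL  -- no-port MUL/MUL
[5] i7  mulh.MUL  -- tail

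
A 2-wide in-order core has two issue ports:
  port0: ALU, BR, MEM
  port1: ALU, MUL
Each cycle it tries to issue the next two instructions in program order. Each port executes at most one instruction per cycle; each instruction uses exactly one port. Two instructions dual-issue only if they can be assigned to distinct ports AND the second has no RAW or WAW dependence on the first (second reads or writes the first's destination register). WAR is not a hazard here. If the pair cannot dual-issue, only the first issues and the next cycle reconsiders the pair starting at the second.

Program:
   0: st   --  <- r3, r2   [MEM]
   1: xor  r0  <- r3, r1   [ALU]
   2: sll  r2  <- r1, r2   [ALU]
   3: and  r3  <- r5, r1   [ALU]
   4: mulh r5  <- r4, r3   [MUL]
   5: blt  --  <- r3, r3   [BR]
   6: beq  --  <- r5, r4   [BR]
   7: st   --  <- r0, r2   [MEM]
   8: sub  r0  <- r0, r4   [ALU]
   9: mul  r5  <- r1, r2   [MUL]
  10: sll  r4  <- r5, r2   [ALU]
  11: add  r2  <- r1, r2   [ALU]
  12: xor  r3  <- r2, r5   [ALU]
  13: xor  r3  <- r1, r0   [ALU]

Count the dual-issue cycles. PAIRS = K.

PAIRS = 5

t=0 i0/i1:st.MEM+xor.ALU ; pair
t=1 i2/i3:sll.ALU+and.ALU ; pair
t=2 i4/i5:mulh.MUL+blt.BR ; pair
t=3 i6:beq.BR ; no-port BR/MEM
t=4 i7/i8:st.MEM+sub.ALU ; pair
t=5 i9:mul.MUL ; RAW r5
t=6 i10/i11:sll.ALU+add.ALU ; pair
t=7 i12:xor.ALU ; WAW r3
t=8 i13:xor.ALU ; tail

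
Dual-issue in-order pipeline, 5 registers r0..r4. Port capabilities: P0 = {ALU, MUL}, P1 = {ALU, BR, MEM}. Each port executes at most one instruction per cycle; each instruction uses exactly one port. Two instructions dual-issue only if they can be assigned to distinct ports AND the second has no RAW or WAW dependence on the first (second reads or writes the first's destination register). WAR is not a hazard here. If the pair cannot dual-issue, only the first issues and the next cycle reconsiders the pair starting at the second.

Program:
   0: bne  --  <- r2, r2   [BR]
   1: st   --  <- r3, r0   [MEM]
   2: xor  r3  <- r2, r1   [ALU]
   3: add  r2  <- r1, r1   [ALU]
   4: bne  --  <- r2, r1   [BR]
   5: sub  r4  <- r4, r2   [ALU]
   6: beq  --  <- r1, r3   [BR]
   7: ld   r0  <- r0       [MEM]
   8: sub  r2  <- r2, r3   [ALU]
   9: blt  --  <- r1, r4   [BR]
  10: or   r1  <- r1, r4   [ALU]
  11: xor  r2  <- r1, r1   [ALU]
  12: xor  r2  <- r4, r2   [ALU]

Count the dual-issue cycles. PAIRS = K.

PAIRS = 4

t=0 i0:bne.BR ; no-port BR/MEM
t=1 i1/i2:st.MEM xor.ALU ; 2-wide
t=2 i3:add.ALU ; RAW r2
t=3 i4/i5:bne.BR sub.ALU ; 2-wide
t=4 i6:beq.BR ; no-port BR/MEM
t=5 i7/i8:ld.MEM sub.ALU ; 2-wide
t=6 i9/i10:blt.BR or.ALU ; 2-wide
t=7 i11:xor.ALU ; RAW+WAW r2
t=8 i12:xor.ALU ; tail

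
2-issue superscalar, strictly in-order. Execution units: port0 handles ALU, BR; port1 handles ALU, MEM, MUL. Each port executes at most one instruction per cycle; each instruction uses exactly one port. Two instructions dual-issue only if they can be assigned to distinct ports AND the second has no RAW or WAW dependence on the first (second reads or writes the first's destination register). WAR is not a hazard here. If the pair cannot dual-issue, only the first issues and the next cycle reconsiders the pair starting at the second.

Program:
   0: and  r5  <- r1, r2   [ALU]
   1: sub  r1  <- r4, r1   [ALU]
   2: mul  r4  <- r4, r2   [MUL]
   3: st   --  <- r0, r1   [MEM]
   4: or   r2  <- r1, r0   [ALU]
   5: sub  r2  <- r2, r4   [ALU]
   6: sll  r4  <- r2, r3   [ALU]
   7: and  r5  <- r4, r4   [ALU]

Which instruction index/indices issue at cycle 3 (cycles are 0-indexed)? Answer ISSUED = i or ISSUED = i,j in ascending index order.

c0: i0,i1 and;sub  dual
c1: i2 mul  no-port MUL/MEM
c2: i3,i4 st;or  dual
c3: i5 sub  RAW r2
c4: i6 sll  RAW r4
c5: i7 and  tail

ISSUED = 5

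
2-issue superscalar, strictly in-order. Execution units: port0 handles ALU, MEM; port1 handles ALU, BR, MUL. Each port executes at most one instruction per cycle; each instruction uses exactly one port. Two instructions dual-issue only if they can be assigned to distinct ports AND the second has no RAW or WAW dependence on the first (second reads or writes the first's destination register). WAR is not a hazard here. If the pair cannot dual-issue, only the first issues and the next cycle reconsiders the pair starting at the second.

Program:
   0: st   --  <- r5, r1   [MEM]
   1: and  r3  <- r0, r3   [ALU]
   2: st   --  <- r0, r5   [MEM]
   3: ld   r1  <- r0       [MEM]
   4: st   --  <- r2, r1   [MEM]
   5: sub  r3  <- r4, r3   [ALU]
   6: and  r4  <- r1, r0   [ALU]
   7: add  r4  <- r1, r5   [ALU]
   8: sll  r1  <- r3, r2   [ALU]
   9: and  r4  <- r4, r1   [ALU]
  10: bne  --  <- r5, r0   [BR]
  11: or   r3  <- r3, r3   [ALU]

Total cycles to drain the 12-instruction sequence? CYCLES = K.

0. st+and @i0/i1  | 2-wide
1. st @i2  | no-port MEM/MEM
2. ld @i3  | no-port MEM/MEM
3. st+sub @i4/i5  | 2-wide
4. and @i6  | WAW r4
5. add+sll @i7/i8  | 2-wide
6. and+bne @i9/i10  | 2-wide
7. or @i11  | tail

CYCLES = 8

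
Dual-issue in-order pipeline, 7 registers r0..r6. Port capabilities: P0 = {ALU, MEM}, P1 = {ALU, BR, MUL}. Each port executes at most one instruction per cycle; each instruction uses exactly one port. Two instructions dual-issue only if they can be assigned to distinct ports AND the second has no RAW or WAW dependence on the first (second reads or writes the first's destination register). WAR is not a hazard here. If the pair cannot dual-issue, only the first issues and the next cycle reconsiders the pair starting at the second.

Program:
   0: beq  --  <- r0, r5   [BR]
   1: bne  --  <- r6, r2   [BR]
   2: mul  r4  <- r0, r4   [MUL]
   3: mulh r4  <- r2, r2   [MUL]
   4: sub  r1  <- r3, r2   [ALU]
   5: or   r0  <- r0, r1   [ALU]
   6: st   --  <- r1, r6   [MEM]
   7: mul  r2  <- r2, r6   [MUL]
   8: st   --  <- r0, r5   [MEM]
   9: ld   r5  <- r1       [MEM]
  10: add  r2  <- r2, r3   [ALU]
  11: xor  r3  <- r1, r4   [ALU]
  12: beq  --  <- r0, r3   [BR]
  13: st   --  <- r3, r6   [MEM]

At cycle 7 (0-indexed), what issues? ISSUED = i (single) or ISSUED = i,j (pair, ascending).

ISSUED = 11

0. beq @i0  | no-port BR/BR
1. bne @i1  | no-port BR/MUL
2. mul @i2  | no-port MUL/MUL
3. mulh sub @i3,i4  | 2-wide
4. or st @i5,i6  | 2-wide
5. mul st @i7,i8  | 2-wide
6. ld add @i9,i10  | 2-wide
7. xor @i11  | RAW r3
8. beq st @i12,i13  | 2-wide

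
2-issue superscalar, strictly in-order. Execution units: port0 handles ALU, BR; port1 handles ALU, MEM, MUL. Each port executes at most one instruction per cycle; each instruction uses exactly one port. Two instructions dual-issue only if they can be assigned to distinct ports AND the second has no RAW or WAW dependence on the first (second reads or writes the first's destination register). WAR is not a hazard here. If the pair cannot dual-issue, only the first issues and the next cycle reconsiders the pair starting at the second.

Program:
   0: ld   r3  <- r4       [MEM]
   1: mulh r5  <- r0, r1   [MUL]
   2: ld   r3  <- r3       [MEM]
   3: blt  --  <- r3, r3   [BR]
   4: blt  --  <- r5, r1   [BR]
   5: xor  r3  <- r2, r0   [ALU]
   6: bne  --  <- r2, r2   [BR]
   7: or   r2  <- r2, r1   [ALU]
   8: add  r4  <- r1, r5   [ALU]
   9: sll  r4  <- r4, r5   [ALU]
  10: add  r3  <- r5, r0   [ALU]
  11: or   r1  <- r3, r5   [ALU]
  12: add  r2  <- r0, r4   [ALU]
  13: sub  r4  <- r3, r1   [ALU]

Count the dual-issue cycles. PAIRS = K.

PAIRS = 4

t=0 i0:ld.MEM ; no-port MEM/MUL
t=1 i1:mulh.MUL ; no-port MUL/MEM
t=2 i2:ld.MEM ; RAW r3
t=3 i3:blt.BR ; no-port BR/BR
t=4 i4/i5:blt.BR xor.ALU ; dual
t=5 i6/i7:bne.BR or.ALU ; dual
t=6 i8:add.ALU ; RAW+WAW r4
t=7 i9/i10:sll.ALU add.ALU ; dual
t=8 i11/i12:or.ALU add.ALU ; dual
t=9 i13:sub.ALU ; tail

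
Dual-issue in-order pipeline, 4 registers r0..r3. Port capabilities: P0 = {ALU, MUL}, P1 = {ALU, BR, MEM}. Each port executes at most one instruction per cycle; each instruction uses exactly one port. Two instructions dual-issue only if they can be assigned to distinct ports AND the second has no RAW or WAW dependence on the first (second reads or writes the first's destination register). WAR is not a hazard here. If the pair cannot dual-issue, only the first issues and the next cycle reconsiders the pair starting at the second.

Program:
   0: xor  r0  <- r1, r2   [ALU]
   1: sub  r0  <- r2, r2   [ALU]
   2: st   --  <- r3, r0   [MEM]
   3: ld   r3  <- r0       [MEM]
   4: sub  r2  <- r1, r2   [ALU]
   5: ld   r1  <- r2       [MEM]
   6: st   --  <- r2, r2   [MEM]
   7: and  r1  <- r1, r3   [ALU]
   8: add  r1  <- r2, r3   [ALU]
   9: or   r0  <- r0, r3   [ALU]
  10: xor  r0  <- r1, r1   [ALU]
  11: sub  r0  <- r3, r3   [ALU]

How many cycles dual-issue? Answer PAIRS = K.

  cy0 -> i0 (xor.ALU) WAW r0
  cy1 -> i1 (sub.ALU) RAW r0
  cy2 -> i2 (st.MEM) no-port MEM/MEM
  cy3 -> i3/i4 (ld.MEM;sub.ALU) pair
  cy4 -> i5 (ld.MEM) no-port MEM/MEM
  cy5 -> i6/i7 (st.MEM;and.ALU) pair
  cy6 -> i8/i9 (add.ALU;or.ALU) pair
  cy7 -> i10 (xor.ALU) WAW r0
  cy8 -> i11 (sub.ALU) tail

PAIRS = 3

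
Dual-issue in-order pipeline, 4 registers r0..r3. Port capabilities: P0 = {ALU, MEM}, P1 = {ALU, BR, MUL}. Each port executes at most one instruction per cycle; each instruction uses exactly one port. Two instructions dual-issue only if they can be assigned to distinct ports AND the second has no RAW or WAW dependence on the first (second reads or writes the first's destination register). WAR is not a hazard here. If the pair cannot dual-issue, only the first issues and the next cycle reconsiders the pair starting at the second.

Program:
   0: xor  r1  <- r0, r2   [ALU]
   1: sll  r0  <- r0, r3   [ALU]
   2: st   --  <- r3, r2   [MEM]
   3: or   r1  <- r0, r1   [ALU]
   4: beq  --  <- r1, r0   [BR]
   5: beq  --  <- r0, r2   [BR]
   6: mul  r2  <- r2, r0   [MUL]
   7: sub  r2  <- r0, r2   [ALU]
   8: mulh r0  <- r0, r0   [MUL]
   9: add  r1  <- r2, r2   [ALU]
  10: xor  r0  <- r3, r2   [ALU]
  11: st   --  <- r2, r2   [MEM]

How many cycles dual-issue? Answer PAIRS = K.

PAIRS = 4

  cy0 -> i0,i1 (xor.ALU sll.ALU) 2-wide
  cy1 -> i2,i3 (st.MEM or.ALU) 2-wide
  cy2 -> i4 (beq.BR) no-port BR/BR
  cy3 -> i5 (beq.BR) no-port BR/MUL
  cy4 -> i6 (mul.MUL) RAW+WAW r2
  cy5 -> i7,i8 (sub.ALU mulh.MUL) 2-wide
  cy6 -> i9,i10 (add.ALU xor.ALU) 2-wide
  cy7 -> i11 (st.MEM) tail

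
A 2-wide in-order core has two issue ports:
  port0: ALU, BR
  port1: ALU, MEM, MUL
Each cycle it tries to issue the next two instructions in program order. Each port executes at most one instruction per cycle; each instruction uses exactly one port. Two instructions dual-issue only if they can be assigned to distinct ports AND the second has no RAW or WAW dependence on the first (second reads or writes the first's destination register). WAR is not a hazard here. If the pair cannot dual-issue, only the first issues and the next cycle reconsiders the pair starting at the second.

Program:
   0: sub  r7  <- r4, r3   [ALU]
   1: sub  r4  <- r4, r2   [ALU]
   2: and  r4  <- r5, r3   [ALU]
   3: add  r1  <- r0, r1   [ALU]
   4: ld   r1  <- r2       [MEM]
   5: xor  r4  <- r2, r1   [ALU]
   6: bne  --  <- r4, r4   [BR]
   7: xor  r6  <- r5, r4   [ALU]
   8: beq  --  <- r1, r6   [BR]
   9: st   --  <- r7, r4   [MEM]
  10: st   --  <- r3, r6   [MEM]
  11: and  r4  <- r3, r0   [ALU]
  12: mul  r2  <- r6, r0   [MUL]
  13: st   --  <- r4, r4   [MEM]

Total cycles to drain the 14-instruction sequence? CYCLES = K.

CYCLES = 9

0. sub;sub @i0&i1  | pair
1. and;add @i2&i3  | pair
2. ld @i4  | RAW r1
3. xor @i5  | RAW r4
4. bne;xor @i6&i7  | pair
5. beq;st @i8&i9  | pair
6. st;and @i10&i11  | pair
7. mul @i12  | no-port MUL/MEM
8. st @i13  | tail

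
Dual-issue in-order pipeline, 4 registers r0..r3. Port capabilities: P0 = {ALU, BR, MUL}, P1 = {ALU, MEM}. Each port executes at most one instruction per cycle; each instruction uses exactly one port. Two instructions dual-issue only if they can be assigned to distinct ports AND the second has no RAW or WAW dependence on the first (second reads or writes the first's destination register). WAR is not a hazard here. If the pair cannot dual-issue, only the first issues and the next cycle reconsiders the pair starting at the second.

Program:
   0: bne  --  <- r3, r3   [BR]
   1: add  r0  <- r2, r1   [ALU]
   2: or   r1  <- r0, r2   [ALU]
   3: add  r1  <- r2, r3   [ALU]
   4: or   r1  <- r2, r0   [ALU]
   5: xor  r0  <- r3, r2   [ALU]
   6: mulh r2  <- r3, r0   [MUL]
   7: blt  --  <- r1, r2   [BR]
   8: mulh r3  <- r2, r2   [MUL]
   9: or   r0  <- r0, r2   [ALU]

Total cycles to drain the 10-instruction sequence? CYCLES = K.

CYCLES = 7

[0] i0+i1  bne add  -- 2-wide
[1] i2  or  -- WAW r1
[2] i3  add  -- WAW r1
[3] i4+i5  or xor  -- 2-wide
[4] i6  mulh  -- no-port MUL/BR
[5] i7  blt  -- no-port BR/MUL
[6] i8+i9  mulh or  -- 2-wide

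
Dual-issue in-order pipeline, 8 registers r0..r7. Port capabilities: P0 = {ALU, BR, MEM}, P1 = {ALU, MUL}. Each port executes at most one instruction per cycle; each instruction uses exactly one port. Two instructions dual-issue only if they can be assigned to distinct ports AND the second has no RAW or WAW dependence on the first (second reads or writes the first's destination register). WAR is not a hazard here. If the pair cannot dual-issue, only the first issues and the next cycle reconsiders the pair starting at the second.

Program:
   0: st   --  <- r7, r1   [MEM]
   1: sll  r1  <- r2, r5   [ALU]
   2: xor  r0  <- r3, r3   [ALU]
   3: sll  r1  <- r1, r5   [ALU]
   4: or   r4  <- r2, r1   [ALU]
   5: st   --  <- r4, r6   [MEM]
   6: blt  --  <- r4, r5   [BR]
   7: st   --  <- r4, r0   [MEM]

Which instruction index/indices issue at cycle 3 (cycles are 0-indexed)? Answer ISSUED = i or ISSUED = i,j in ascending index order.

0. st;sll @i0+i1  | dual
1. xor;sll @i2+i3  | dual
2. or @i4  | RAW r4
3. st @i5  | no-port MEM/BR
4. blt @i6  | no-port BR/MEM
5. st @i7  | tail

ISSUED = 5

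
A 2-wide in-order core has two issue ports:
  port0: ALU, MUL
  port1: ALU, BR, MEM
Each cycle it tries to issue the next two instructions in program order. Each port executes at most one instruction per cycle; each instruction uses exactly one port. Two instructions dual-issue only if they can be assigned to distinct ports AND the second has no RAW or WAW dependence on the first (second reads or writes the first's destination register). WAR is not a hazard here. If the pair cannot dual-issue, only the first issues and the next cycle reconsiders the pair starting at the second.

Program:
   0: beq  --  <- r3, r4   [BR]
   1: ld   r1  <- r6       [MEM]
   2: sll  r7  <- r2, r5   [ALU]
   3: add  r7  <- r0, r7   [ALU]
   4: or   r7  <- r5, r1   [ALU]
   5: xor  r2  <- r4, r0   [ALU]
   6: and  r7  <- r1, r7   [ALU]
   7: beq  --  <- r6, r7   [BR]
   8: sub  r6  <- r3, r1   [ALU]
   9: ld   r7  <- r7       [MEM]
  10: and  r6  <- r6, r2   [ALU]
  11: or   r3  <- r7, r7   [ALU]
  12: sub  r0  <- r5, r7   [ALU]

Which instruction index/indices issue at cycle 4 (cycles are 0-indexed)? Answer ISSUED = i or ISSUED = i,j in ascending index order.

t=0 i0:beq ; no-port BR/MEM
t=1 i1/i2:ld sll ; dual
t=2 i3:add ; WAW r7
t=3 i4/i5:or xor ; dual
t=4 i6:and ; RAW r7
t=5 i7/i8:beq sub ; dual
t=6 i9/i10:ld and ; dual
t=7 i11/i12:or sub ; dual

ISSUED = 6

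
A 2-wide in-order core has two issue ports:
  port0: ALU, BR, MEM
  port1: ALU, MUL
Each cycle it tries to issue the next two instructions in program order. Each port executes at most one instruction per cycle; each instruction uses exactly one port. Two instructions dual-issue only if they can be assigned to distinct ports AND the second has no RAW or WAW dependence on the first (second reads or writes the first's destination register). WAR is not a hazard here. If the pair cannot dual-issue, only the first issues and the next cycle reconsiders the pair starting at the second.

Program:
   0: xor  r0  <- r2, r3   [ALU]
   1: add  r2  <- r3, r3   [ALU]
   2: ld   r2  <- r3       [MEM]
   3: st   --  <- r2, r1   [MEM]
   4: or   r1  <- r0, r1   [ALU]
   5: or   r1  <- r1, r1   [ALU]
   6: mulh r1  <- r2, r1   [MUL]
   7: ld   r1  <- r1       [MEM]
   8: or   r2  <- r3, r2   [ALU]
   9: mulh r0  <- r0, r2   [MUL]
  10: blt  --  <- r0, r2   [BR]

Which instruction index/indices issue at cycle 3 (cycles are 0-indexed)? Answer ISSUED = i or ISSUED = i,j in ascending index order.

#0 head=0: xor.ALU;add.ALU i0+i1 2-wide
#1 head=2: ld.MEM i2 no-port MEM/MEM
#2 head=3: st.MEM;or.ALU i3+i4 2-wide
#3 head=5: or.ALU i5 RAW+WAW r1
#4 head=6: mulh.MUL i6 RAW+WAW r1
#5 head=7: ld.MEM;or.ALU i7+i8 2-wide
#6 head=9: mulh.MUL i9 RAW r0
#7 head=10: blt.BR i10 tail

ISSUED = 5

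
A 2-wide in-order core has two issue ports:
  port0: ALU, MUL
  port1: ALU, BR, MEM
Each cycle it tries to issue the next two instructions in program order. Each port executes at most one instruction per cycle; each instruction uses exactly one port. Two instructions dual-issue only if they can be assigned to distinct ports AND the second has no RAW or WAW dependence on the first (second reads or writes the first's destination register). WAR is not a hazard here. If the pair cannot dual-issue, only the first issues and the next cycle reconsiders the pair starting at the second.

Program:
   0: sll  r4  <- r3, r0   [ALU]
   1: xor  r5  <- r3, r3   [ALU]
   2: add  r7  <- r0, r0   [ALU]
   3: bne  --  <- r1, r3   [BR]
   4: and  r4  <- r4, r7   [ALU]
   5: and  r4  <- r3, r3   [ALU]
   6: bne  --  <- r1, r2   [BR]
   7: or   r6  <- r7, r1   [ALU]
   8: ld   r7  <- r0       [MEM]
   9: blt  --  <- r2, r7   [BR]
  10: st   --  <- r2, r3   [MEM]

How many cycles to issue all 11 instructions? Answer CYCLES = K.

CYCLES = 7

c0: i0,i1 sll.ALU xor.ALU  pair
c1: i2,i3 add.ALU bne.BR  pair
c2: i4 and.ALU  WAW r4
c3: i5,i6 and.ALU bne.BR  pair
c4: i7,i8 or.ALU ld.MEM  pair
c5: i9 blt.BR  no-port BR/MEM
c6: i10 st.MEM  tail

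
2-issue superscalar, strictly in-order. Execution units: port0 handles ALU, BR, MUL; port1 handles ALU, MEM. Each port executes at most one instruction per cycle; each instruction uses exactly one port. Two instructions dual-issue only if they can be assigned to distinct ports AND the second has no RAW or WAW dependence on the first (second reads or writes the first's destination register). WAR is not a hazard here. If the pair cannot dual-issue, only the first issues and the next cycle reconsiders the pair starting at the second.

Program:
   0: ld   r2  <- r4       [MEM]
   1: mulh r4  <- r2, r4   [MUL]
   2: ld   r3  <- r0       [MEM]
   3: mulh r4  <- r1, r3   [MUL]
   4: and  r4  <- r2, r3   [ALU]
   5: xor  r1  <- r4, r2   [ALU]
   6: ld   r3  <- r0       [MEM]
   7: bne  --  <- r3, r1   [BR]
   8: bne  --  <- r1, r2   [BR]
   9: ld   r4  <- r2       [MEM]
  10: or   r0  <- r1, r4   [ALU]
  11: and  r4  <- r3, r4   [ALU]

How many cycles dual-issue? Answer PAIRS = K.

[0] i0  ld.MEM  -- RAW r2
[1] i1,i2  mulh.MUL+ld.MEM  -- dual
[2] i3  mulh.MUL  -- WAW r4
[3] i4  and.ALU  -- RAW r4
[4] i5,i6  xor.ALU+ld.MEM  -- dual
[5] i7  bne.BR  -- no-port BR/BR
[6] i8,i9  bne.BR+ld.MEM  -- dual
[7] i10,i11  or.ALU+and.ALU  -- dual

PAIRS = 4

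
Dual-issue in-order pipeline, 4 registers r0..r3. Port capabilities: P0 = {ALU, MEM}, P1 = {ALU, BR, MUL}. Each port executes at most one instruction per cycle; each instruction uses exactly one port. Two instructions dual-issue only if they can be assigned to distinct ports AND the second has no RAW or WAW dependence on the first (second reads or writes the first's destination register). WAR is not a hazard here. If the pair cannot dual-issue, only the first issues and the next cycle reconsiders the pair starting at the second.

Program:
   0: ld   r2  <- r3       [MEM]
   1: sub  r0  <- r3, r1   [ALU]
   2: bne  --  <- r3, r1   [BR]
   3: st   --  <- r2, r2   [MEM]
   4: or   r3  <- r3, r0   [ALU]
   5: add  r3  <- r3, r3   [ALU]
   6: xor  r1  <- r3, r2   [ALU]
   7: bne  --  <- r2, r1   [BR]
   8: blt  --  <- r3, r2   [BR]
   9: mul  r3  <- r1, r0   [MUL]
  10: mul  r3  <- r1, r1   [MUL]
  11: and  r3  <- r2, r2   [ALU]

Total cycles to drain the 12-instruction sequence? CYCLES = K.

[0] i0/i1  ld.MEM sub.ALU  -- 2-wide
[1] i2/i3  bne.BR st.MEM  -- 2-wide
[2] i4  or.ALU  -- RAW+WAW r3
[3] i5  add.ALU  -- RAW r3
[4] i6  xor.ALU  -- RAW r1
[5] i7  bne.BR  -- no-port BR/BR
[6] i8  blt.BR  -- no-port BR/MUL
[7] i9  mul.MUL  -- no-port MUL/MUL
[8] i10  mul.MUL  -- WAW r3
[9] i11  and.ALU  -- tail

CYCLES = 10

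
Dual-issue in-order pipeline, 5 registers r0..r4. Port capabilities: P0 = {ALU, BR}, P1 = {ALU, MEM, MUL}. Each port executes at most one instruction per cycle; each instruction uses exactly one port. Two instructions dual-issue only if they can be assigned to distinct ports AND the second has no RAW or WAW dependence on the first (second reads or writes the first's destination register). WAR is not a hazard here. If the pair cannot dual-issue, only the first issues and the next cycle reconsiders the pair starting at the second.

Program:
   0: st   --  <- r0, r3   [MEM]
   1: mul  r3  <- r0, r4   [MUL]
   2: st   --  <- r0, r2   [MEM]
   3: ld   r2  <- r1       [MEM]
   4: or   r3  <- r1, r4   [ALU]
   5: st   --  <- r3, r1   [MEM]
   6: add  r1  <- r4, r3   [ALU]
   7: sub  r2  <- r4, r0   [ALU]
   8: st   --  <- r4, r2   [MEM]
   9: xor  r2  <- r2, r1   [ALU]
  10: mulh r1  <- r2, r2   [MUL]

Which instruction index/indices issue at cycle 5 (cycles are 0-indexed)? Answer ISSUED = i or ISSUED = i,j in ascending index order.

ISSUED = 7

[0] i0  st.MEM  -- no-port MEM/MUL
[1] i1  mul.MUL  -- no-port MUL/MEM
[2] i2  st.MEM  -- no-port MEM/MEM
[3] i3/i4  ld.MEM/or.ALU  -- 2-wide
[4] i5/i6  st.MEM/add.ALU  -- 2-wide
[5] i7  sub.ALU  -- RAW r2
[6] i8/i9  st.MEM/xor.ALU  -- 2-wide
[7] i10  mulh.MUL  -- tail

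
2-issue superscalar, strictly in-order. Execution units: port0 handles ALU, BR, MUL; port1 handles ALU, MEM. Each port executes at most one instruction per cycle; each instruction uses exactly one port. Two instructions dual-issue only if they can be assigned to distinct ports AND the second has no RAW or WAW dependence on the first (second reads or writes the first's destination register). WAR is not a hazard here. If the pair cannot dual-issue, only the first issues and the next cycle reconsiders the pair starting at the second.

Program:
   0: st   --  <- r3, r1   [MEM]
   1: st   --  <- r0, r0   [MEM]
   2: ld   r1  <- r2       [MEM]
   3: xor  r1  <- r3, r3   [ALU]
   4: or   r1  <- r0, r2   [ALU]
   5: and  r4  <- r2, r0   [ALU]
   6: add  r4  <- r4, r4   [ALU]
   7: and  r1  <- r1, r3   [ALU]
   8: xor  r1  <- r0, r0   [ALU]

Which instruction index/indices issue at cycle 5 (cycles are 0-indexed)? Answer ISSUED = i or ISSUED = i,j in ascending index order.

ISSUED = 6,7

#0 head=0: st i0 no-port MEM/MEM
#1 head=1: st i1 no-port MEM/MEM
#2 head=2: ld i2 WAW r1
#3 head=3: xor i3 WAW r1
#4 head=4: or/and i4,i5 dual
#5 head=6: add/and i6,i7 dual
#6 head=8: xor i8 tail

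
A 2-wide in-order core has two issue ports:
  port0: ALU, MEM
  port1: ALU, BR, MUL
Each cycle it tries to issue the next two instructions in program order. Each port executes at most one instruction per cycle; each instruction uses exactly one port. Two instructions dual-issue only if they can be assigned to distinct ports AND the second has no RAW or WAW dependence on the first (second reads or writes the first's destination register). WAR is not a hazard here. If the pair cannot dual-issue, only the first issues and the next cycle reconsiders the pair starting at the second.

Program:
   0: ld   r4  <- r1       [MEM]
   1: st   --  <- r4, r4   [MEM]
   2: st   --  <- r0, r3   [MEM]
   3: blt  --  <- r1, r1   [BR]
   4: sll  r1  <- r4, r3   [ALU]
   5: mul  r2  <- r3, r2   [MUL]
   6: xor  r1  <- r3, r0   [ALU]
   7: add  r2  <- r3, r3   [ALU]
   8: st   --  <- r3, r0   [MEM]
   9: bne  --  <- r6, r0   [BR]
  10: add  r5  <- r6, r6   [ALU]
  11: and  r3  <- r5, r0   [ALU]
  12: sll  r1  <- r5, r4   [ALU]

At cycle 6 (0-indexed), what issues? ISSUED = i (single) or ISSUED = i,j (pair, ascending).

  cy0 -> i0 (ld.MEM) no-port MEM/MEM
  cy1 -> i1 (st.MEM) no-port MEM/MEM
  cy2 -> i2+i3 (st.MEM/blt.BR) pair
  cy3 -> i4+i5 (sll.ALU/mul.MUL) pair
  cy4 -> i6+i7 (xor.ALU/add.ALU) pair
  cy5 -> i8+i9 (st.MEM/bne.BR) pair
  cy6 -> i10 (add.ALU) RAW r5
  cy7 -> i11+i12 (and.ALU/sll.ALU) pair

ISSUED = 10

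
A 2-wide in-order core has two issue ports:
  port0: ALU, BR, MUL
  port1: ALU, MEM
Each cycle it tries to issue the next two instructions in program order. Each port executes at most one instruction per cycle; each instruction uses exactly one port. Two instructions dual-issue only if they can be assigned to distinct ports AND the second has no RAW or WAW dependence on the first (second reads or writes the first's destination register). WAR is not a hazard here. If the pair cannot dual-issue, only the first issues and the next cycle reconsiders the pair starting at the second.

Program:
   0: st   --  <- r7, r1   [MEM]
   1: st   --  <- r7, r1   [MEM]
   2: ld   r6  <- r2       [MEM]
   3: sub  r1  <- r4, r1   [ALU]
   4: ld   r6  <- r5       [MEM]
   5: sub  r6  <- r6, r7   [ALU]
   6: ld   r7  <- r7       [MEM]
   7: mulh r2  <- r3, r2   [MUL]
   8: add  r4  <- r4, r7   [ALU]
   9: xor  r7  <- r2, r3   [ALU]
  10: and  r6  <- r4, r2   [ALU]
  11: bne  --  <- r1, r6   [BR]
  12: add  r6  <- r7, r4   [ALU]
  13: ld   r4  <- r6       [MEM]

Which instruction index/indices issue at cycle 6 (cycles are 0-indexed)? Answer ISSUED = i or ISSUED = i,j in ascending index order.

ISSUED = 9,10

[0] i0  st  -- no-port MEM/MEM
[1] i1  st  -- no-port MEM/MEM
[2] i2+i3  ld/sub  -- 2-wide
[3] i4  ld  -- RAW+WAW r6
[4] i5+i6  sub/ld  -- 2-wide
[5] i7+i8  mulh/add  -- 2-wide
[6] i9+i10  xor/and  -- 2-wide
[7] i11+i12  bne/add  -- 2-wide
[8] i13  ld  -- tail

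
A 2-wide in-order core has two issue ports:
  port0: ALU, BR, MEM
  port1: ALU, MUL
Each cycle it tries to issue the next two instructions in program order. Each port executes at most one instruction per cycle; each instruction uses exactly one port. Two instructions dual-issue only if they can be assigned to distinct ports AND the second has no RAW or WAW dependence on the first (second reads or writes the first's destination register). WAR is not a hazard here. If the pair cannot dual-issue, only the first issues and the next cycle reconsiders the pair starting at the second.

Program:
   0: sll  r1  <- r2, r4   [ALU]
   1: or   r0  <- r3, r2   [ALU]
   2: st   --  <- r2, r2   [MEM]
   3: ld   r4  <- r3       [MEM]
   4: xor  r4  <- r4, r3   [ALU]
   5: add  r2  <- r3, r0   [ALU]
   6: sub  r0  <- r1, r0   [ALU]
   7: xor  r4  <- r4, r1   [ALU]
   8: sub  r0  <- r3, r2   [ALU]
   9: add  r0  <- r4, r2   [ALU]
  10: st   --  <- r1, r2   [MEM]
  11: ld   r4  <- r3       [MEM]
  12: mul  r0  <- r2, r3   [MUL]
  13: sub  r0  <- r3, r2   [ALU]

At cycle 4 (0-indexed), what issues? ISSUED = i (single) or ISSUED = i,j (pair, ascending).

#0 head=0: sll;or i0&i1 2-wide
#1 head=2: st i2 no-port MEM/MEM
#2 head=3: ld i3 RAW+WAW r4
#3 head=4: xor;add i4&i5 2-wide
#4 head=6: sub;xor i6&i7 2-wide
#5 head=8: sub i8 WAW r0
#6 head=9: add;st i9&i10 2-wide
#7 head=11: ld;mul i11&i12 2-wide
#8 head=13: sub i13 tail

ISSUED = 6,7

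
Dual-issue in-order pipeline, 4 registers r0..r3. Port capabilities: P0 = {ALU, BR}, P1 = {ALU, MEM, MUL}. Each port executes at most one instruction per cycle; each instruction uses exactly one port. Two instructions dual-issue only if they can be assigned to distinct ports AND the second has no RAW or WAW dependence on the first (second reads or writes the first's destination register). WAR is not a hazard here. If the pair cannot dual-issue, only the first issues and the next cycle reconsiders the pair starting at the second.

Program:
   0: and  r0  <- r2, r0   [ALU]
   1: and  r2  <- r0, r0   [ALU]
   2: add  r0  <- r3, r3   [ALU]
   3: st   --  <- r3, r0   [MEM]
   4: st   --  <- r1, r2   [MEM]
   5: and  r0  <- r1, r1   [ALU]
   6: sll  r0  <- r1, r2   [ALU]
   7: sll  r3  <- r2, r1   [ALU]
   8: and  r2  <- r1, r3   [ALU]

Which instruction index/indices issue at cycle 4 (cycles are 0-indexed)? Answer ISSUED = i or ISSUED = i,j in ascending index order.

ISSUED = 6,7

  cy0 -> i0 (and.ALU) RAW r0
  cy1 -> i1,i2 (and.ALU;add.ALU) 2-wide
  cy2 -> i3 (st.MEM) no-port MEM/MEM
  cy3 -> i4,i5 (st.MEM;and.ALU) 2-wide
  cy4 -> i6,i7 (sll.ALU;sll.ALU) 2-wide
  cy5 -> i8 (and.ALU) tail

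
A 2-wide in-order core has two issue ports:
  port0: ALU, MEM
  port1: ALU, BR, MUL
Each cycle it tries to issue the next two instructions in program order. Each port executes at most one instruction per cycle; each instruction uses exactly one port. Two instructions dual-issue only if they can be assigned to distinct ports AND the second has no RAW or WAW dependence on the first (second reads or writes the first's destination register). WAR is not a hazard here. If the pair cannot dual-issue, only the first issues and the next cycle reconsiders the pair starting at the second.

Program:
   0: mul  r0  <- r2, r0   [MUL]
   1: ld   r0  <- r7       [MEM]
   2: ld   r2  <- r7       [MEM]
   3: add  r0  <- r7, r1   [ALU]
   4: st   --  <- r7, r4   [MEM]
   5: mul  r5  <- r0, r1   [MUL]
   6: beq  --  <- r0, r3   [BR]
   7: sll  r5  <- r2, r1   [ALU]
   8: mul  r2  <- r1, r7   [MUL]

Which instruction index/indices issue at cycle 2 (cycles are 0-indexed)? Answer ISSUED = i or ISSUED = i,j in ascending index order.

ISSUED = 2,3

  cy0 -> i0 (mul) WAW r0
  cy1 -> i1 (ld) no-port MEM/MEM
  cy2 -> i2&i3 (ld+add) dual
  cy3 -> i4&i5 (st+mul) dual
  cy4 -> i6&i7 (beq+sll) dual
  cy5 -> i8 (mul) tail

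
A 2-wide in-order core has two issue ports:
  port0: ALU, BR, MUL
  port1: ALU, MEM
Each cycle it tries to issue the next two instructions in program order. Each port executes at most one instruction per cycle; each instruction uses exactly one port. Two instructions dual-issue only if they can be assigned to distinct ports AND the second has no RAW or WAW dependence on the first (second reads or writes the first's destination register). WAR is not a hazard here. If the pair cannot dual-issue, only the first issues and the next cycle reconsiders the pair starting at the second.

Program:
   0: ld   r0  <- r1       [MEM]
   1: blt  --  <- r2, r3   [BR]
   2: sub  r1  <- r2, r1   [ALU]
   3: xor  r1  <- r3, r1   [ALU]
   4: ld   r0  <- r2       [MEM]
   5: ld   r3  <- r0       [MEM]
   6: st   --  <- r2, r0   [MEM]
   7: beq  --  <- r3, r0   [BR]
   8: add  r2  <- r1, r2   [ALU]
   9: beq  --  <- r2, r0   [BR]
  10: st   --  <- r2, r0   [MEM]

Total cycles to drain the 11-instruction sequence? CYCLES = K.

[0] i0&i1  ld.MEM+blt.BR  -- dual
[1] i2  sub.ALU  -- RAW+WAW r1
[2] i3&i4  xor.ALU+ld.MEM  -- dual
[3] i5  ld.MEM  -- no-port MEM/MEM
[4] i6&i7  st.MEM+beq.BR  -- dual
[5] i8  add.ALU  -- RAW r2
[6] i9&i10  beq.BR+st.MEM  -- dual

CYCLES = 7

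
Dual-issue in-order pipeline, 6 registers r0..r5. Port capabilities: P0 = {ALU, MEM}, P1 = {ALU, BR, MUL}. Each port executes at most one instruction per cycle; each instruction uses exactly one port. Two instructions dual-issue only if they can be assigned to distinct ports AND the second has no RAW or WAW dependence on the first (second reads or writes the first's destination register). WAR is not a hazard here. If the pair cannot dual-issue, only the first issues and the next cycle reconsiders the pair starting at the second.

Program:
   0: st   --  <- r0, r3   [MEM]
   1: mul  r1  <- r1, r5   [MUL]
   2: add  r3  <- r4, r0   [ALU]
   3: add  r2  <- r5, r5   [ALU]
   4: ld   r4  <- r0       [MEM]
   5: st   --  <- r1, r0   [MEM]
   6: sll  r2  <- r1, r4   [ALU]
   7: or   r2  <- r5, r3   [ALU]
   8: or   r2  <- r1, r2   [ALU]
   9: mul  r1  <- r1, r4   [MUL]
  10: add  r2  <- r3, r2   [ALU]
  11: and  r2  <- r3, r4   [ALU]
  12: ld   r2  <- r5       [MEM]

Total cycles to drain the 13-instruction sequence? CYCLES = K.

t=0 i0&i1:st;mul ; 2-wide
t=1 i2&i3:add;add ; 2-wide
t=2 i4:ld ; no-port MEM/MEM
t=3 i5&i6:st;sll ; 2-wide
t=4 i7:or ; RAW+WAW r2
t=5 i8&i9:or;mul ; 2-wide
t=6 i10:add ; WAW r2
t=7 i11:and ; WAW r2
t=8 i12:ld ; tail

CYCLES = 9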